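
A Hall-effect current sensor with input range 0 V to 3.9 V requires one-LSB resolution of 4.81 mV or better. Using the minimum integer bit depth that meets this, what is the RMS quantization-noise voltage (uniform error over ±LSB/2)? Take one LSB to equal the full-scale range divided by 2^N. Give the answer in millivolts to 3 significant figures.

V_FS = 3.9 V.
Need 2^N ≥ 3.9 V / 4.81 mV = 810.8 → N_min = 10.
One LSB is 3.9 V / 1024 = 3.8086 mV.
σ_q = LSB/√12 = 3.8086 mV/3.4641 = 1.10 mV.

1.10 mV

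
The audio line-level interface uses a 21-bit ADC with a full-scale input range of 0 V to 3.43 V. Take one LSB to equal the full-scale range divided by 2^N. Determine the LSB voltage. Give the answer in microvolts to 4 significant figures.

Span = 3.43 V.
Number of codes = 2^21 = 2097152.
Step size = 3.43/2097152 V = 1.636 µV.

1.636 µV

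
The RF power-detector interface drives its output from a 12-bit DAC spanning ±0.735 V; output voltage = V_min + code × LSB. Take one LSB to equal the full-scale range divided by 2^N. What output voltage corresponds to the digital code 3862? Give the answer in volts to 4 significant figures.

Full-scale range = 0.735 V − (-0.735 V) = 1.47 V. LSB = 1.47 V / 2^12.
V_out = -0.735 + 3862 × (1.47/4096) V
      = -0.735 + 1.38602 = 0.651021 V.

0.6510 V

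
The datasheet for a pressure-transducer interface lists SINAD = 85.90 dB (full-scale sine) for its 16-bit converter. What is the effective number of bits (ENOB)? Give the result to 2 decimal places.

ENOB = (85.90 − 1.76)/6.02 = 13.9767 bits.

13.98 bits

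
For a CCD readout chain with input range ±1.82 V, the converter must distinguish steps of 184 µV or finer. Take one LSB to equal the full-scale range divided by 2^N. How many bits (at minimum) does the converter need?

15 bits

Range = 1.82 − (-1.82) = 3.64 V.
Levels needed ≥ 3.64/184 µV = 19780. 2^15 = 32768 suffices, so N_min = 15.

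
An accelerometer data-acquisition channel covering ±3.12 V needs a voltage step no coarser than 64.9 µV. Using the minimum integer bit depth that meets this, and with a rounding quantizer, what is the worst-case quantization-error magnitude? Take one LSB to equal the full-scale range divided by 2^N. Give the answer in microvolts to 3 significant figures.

23.8 µV

The full-scale span is 3.12 − (-3.12) = 6.24 V.
Levels needed ≥ 6.24/64.9 µV = 96150. 2^17 = 131072 suffices, so N_min = 17.
LSB = 6.24 V ÷ 2^17 = 6.24/131072 V = 47.607 µV.
Max error for round-to-nearest is LSB/2 = 23.8 µV.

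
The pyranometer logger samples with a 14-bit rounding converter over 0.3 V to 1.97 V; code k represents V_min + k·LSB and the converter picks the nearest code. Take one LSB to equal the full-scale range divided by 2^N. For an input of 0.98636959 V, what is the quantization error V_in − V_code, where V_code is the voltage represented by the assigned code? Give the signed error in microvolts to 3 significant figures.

The full-scale span is 1.97 − (0.3) = 1.67 V. LSB = 1.67 V / 2^14 ≈ 101.9 µV.
(V_in − V_min)/LSB = (0.98636959 − (0.3)) × 16384/1.67 = 6733.8200 → nearest code k = 6734.
V_code = V_min + k × range/2^14 = 0.3 + 6734 × 1.67/16384 = 0.98638793945 V.
V_in − V_code = 0.98636959 − (0.98638793945) = −18.3 µV.

−18.3 µV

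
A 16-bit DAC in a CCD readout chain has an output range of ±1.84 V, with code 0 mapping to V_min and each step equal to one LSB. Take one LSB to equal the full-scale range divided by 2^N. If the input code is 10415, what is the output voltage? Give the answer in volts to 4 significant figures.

Range = 1.84 − (-1.84) = 3.68 V. LSB = 3.68 V / 2^16.
Output = V_min + (10415/65536) × range = -1.84 + 0.158920 × 3.68 V
      = -1.84 + 0.584827 = -1.25517 V.

-1.255 V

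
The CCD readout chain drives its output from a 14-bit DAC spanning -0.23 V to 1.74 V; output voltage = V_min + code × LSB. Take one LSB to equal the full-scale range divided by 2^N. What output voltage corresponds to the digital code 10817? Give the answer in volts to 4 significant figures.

Range = 1.74 − (-0.23) = 1.97 V. LSB = 1.97 V / 2^14.
Output = V_min + (10817/16384) × range = -0.23 + 0.660217 × 1.97 V
      = -0.23 + 1.30063 = 1.07063 V.

1.071 V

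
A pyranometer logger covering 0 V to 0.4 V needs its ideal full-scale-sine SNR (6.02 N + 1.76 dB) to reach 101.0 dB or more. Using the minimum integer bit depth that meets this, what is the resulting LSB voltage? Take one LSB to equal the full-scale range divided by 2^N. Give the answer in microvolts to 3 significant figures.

3.05 µV

Span = 0.4 V.
6.02 N + 1.76 ≥ 101.0 gives N ≥ 16.485, so the minimum integer is 17.
Step size = 0.4/131072 V = 3.05 µV.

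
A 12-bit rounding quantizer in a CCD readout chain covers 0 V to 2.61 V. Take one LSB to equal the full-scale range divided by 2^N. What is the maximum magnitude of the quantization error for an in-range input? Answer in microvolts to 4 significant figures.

318.6 µV

Span = 2.61 V.
Step size = 2.61/4096 V = 0.637207 mV.
|e|_max = LSB/2 = 318.6 µV.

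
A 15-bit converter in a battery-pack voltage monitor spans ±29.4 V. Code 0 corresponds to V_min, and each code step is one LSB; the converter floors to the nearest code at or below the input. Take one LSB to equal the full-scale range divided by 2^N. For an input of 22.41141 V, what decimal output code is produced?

28873

Full-scale range = 29.4 V − (-29.4 V) = 58.8 V. LSB = 58.8 V / 2^15 ≈ 1.794 mV.
(V_in − V_min) × 2^15/range = (22.41141 − (-29.4)) × 32768/58.8 = 28873.406.
Floor → code = 28873.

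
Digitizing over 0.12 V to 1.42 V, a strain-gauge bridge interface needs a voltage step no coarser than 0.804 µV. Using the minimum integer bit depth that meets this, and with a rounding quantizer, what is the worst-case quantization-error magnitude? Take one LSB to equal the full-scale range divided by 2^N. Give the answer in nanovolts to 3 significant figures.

310 nV

Range = 1.42 − (0.12) = 1.3 V.
Required number of levels: 1.3/0.804 µV = 1.6169e6; smallest N with 2^N ≥ that is 21.
One LSB is 1.3 V / 2097152 = 0.61989 µV.
Max error for round-to-nearest is LSB/2 = 310 nV.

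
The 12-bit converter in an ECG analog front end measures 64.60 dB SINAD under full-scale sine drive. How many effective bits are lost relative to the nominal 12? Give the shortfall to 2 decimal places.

1.56 bits

Effective bits = (64.60 − 1.76)/6.02 = 10.4385.
12 − 10.4385 = 1.56 bits below nominal.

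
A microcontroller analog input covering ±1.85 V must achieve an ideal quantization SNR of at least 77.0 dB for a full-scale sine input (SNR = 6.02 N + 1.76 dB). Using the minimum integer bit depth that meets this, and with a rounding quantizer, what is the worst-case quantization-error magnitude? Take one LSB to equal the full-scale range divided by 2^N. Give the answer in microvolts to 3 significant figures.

Span: 1.85 V − (-1.85 V) = 3.7 V.
N ≥ (77.0 − 1.76)/6.02 = 12.498 → N_min = 13.
One LSB is 3.7 V / 8192 = 451.66 µV.
Half an LSB is 226 µV.

226 µV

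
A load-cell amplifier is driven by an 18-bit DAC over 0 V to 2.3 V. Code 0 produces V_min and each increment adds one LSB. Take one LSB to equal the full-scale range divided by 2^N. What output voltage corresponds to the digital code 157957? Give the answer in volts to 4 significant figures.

1.386 V

Full-scale range = 2.3 V. LSB = 2.3 V / 2^18.
Output = V_min + (157957/262144) × range = 0 + 0.602558 × 2.3 V
      = 0 + 1.38588 = 1.38588 V.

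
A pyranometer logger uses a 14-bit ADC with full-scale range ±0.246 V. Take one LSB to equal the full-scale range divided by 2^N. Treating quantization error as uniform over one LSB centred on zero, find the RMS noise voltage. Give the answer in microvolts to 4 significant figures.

8.669 µV

The full-scale span is 0.246 − (-0.246) = 0.492 V.
LSB = 0.492 V ÷ 2^14 = 0.492/16384 V = 30.0293 µV.
For a uniform distribution on [−LSB/2, +LSB/2], V_rms = LSB/√12 = 30.0293 µV/3.4641 = 8.669 µV.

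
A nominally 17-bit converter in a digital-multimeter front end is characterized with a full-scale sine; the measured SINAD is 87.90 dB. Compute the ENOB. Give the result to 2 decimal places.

ENOB = (SINAD − 1.76) / 6.02 = (87.90 − 1.76) / 6.02 = 86.14 / 6.02 = 14.3090.

14.31 bits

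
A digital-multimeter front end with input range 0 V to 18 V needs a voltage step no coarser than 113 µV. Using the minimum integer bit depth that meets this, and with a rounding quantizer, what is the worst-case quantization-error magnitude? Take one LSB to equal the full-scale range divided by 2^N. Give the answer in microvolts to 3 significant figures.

34.3 µV

Full-scale range = 18 V.
Required number of levels: 18/113 µV = 159290; smallest N with 2^N ≥ that is 18.
LSB = 18 V / 2^18 = 68.665 µV.
Half an LSB is 34.3 µV.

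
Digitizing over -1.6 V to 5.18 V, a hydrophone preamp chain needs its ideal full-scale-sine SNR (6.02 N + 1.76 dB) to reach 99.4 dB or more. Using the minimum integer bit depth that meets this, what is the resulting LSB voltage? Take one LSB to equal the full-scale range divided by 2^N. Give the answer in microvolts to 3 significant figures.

Full-scale range = 5.18 V − (-1.6 V) = 6.78 V.
Solving 6.02 N ≥ 99.4 − 1.76: N ≥ 16.219. Round up → N = 17.
LSB = 6.78 V ÷ 2^17 = 6.78/131072 V = 51.7 µV.

51.7 µV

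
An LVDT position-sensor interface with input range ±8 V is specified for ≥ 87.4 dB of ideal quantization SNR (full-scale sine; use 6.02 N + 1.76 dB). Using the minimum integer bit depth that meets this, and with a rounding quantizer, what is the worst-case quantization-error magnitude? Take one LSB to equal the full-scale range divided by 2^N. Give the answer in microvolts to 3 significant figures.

244 µV

Full-scale range = 8 V − (-8 V) = 16 V.
6.02 N + 1.76 ≥ 87.4 gives N ≥ 14.226, so the minimum integer is 15.
LSB = 16 V ÷ 2^15 = 16/32768 V = 488.28 µV.
|e|_max = LSB/2 = 244 µV.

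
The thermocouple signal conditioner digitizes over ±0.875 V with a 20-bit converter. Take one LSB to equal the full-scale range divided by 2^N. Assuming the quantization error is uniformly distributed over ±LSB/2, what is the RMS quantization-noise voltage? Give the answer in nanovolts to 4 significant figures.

Span: 0.875 V − (-0.875 V) = 1.75 V.
LSB = 1.75 V ÷ 2^20 = 1.75/1048576 V = 1.66893 µV.
V_rms = LSB/√12 = 1.66893 µV / √12 = 481.8 nV.

481.8 nV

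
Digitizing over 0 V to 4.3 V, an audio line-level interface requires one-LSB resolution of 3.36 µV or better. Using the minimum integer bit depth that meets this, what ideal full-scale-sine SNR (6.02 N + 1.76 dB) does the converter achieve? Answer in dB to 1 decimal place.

128.2 dB

Range is 4.3 V.
Required number of levels: 4.3/3.36 µV = 1.2798e6; smallest N with 2^N ≥ that is 21.
6.02(21) + 1.76 = 128.18 dB.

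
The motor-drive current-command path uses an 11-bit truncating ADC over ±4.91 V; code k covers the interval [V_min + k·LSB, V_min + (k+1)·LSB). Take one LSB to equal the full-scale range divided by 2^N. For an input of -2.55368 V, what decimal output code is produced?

491

The full-scale span is 4.91 − (-4.91) = 9.82 V. LSB = 9.82 V / 2^11 ≈ 4.795 mV.
V_in − V_min = -2.55368 − (-4.91) = 2.35632 V.
Divide by LSB: 2.35632 × 2048/9.82 = 491.4199.
Truncating gives code 491.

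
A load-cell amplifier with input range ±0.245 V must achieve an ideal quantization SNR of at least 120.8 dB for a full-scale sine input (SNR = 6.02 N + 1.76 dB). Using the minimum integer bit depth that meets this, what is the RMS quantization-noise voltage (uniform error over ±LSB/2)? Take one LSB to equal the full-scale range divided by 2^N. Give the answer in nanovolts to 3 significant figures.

135 nV

The full-scale span is 0.245 − (-0.245) = 0.49 V.
Solving 6.02 N ≥ 120.8 − 1.76: N ≥ 19.774. Round up → N = 20.
One LSB is 0.49 V / 1048576 = 467.30 nV.
σ_q = LSB/√12 = 467.30 nV/3.4641 = 135 nV.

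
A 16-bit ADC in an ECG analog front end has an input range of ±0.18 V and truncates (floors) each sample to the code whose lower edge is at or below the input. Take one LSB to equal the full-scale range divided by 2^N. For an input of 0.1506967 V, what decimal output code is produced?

The full-scale span is 0.18 − (-0.18) = 0.36 V. LSB = 0.36 V / 2^16 ≈ 5.493 µV.
(V_in − V_min) × 2^16/range = (0.1506967 − (-0.18)) × 65536/0.36 = 60201.497.
Floor → code = 60201.

60201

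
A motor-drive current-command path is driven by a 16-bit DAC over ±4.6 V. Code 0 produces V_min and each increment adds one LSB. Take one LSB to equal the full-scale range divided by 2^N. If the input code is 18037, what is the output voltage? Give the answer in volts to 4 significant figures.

-2.068 V

Range = 4.6 − (-4.6) = 9.2 V. LSB = 9.2 V / 2^16.
V_out = V_min + code × LSB = -4.6 V + 18037 × 9.2 V / 65536
      = -4.6 + 2.53205 = -2.06795 V.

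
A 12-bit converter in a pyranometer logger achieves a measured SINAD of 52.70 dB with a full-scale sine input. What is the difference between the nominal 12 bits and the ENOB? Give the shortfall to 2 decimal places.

N_eff = (52.70 − 1.76)/6.02 = 8.4618 bits.
Lost resolution: 12 − 8.4618 = 3.5382 bits.

3.54 bits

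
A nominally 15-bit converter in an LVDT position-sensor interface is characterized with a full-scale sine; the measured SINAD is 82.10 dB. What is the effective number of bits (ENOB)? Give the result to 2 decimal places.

13.35 bits

ENOB = (SINAD − 1.76) / 6.02 = (82.10 − 1.76) / 6.02 = 80.34 / 6.02 = 13.3455.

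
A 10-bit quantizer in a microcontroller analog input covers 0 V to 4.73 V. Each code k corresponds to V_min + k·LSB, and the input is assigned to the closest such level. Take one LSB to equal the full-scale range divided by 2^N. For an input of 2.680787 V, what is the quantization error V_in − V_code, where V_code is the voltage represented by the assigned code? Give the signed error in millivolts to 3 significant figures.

Full-scale range = 4.73 V. LSB = 4.73 V / 2^10 ≈ 4.619 mV.
(2.680787 − (0)) / LSB = 2.680787 × 1024/4.73 = 580.3649. Nearest integer: k = 580.
Reconstructed level: 0 + 580 × 4.73/1024 V = 2.679101563 V.
e = 2.680787 − (2.679101563) = +1.69 mV.

+1.69 mV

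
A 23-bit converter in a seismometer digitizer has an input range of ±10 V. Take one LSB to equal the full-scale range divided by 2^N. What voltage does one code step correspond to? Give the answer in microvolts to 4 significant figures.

2.384 µV

Full-scale range = 10 V − (-10 V) = 20 V.
There are 2^23 = 8388608 steps.
LSB = 20 V ÷ 2^23 = 20/8388608 V = 2.384 µV.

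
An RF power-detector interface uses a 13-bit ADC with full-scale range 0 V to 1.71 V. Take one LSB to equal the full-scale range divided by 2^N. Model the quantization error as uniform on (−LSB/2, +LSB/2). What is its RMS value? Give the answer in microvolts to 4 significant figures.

Range is 1.71 V.
LSB = 1.71 V / 2^13 = 208.740 µV.
σ_q = LSB/√12 = 208.740 µV/3.4641 = 60.26 µV.

60.26 µV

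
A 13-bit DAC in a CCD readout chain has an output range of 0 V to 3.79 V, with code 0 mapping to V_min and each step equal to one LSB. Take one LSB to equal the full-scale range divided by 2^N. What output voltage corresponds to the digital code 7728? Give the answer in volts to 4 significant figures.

3.575 V

Range is 3.79 V. LSB = 3.79 V / 2^13.
V_out = 0 + 7728 × (3.79/8192) V
      = 0 V + 3.57533 V = 3.57533 V.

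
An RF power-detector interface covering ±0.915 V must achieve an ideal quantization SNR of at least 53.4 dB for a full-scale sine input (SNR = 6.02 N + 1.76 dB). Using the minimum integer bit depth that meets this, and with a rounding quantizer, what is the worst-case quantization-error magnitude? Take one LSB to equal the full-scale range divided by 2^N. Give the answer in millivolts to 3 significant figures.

1.79 mV

Range = 0.915 − (-0.915) = 1.83 V.
6.02 N + 1.76 ≥ 53.4 gives N ≥ 8.578, so the minimum integer is 9.
LSB = 1.83 V ÷ 2^9 = 1.83/512 V = 3.5742 mV.
Half an LSB is 1.79 mV.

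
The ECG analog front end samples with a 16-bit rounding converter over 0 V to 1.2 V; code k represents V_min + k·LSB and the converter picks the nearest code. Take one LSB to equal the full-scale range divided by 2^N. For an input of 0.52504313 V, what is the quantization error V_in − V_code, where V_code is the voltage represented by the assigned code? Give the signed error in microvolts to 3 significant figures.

V_FS = 1.2 V. LSB = 1.2 V / 2^16 ≈ 18.31 µV.
(0.52504313 − (0)) / LSB = 0.52504313 × 65536/1.2 = 28674.3555. Nearest integer: k = 28674.
V_code = V_min + k × range/2^16 = 0 + 28674 × 1.2/65536 = 0.52503662109 V.
e = 0.52504313 − (0.52503662109) = +6.51 µV.

+6.51 µV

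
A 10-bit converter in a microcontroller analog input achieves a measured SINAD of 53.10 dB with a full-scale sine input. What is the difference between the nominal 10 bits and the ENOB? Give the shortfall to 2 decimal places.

1.47 bits

ENOB = (SINAD − 1.76)/6.02 = (53.10 − 1.76)/6.02 = 8.5282 bits.
10 − 8.5282 = 1.47 bits below nominal.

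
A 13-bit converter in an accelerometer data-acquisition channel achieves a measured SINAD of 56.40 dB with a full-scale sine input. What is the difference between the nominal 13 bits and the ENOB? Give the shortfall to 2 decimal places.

3.92 bits

ENOB = (SINAD − 1.76)/6.02 = (56.40 − 1.76)/6.02 = 9.0764 bits.
13 − 9.0764 = 3.92 bits below nominal.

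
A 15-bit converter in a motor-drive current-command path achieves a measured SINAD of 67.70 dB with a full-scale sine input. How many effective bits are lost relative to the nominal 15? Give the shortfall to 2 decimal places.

Effective bits = (67.70 − 1.76)/6.02 = 10.9535.
Shortfall = 15 − 10.9535 = 4.0465 bits.

4.05 bits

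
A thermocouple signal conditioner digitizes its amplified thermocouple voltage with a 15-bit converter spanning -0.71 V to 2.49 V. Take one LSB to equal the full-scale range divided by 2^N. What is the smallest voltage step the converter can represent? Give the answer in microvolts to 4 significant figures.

Span: 2.49 V − (-0.71 V) = 3.2 V.
Number of codes = 2^15 = 32768.
LSB = 3.2 V ÷ 2^15 = 3.2/32768 V = 97.66 µV.

97.66 µV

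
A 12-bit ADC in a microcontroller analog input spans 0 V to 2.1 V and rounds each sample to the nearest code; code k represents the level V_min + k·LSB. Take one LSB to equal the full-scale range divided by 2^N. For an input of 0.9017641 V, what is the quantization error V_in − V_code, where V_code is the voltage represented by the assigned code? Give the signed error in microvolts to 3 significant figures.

−67.0 µV

V_FS = 2.1 V. LSB = 2.1 V / 2^12 ≈ 0.5127 mV.
(0.9017641 − (0)) / LSB = 0.9017641 × 4096/2.1 = 1758.8694. Nearest integer: k = 1759.
V_code = V_min + k × range/2^12 = 0 + 1759 × 2.1/4096 = 0.9018310547 V.
Error = V_in − V_code = 0.9017641 − (0.9018310547) = −67.0 µV.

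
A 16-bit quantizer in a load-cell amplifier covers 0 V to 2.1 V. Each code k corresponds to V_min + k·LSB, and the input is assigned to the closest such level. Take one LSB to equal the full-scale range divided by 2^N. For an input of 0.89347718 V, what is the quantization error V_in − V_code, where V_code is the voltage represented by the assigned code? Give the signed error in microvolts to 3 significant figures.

Full-scale range = 2.1 V. LSB = 2.1 V / 2^16 ≈ 32.04 µV.
(V_in − V_min)/LSB = (0.89347718 − (0)) × 65536/2.1 = 27883.2955 → nearest code k = 27883.
Reconstructed level: 0 + 27883 × 2.1/65536 V = 0.89346771240 V.
e = 0.89347718 − (0.89346771240) = +9.47 µV.

+9.47 µV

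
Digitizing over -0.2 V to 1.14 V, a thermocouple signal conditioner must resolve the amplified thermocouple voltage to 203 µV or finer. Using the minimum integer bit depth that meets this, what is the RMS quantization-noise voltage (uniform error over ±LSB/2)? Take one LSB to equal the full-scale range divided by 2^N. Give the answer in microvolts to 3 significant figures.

47.2 µV

Range = 1.14 − (-0.2) = 1.34 V.
Required number of levels: 1.34/203 µV = 6601.0; smallest N with 2^N ≥ that is 13.
LSB = 1.34 V / 2^13 = 163.57 µV.
RMS noise = LSB/√12 = 47.2 µV.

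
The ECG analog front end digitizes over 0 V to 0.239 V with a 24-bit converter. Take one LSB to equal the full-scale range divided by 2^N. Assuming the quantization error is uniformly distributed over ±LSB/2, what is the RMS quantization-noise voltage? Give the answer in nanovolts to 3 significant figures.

4.11 nV

Full-scale range = 0.239 V.
LSB = 0.239 V / 2^24 = 14.246 nV.
For a uniform distribution on [−LSB/2, +LSB/2], V_rms = LSB/√12 = 14.246 nV/3.4641 = 4.11 nV.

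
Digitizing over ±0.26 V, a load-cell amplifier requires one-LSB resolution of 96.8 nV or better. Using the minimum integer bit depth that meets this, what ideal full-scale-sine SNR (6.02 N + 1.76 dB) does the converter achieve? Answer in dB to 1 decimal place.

140.2 dB

Range = 0.26 − (-0.26) = 0.52 V.
Need 2^N ≥ 0.52 V / 96.8 nV = 5.372e6 → N_min = 23.
Ideal SNR at N = 23: 6.02·23 + 1.76 = 140.2 dB.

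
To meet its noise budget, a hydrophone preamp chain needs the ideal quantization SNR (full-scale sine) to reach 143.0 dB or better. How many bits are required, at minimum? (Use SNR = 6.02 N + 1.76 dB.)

N ≥ (143.0 − 1.76)/6.02 = 23.462 → N_min = 24.

24 bits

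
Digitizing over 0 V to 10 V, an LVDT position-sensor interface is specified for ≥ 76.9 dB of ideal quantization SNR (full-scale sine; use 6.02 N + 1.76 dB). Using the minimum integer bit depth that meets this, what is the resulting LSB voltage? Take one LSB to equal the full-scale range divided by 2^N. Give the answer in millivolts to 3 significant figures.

Range is 10 V.
N ≥ (76.9 − 1.76)/6.02 = 12.482 → N_min = 13.
Step size = 10/8192 V = 1.22 mV.

1.22 mV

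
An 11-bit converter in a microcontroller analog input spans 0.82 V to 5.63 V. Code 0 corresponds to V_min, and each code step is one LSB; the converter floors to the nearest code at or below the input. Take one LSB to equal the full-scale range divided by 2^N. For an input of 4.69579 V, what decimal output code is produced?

1650

Range = 5.63 − (0.82) = 4.81 V. LSB = 4.81 V / 2^11 ≈ 2.349 mV.
(V_in − V_min) × 2^11/range = (4.69579 − (0.82)) × 2048/4.81 = 1650.232.
Floor → code = 1650.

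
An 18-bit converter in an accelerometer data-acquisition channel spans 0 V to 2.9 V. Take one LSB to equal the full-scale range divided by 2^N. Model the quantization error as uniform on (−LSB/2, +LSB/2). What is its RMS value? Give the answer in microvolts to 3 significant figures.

3.19 µV

Range is 2.9 V.
LSB = 2.9 V ÷ 2^18 = 2.9/262144 V = 11.063 µV.
σ_q = LSB/√12 = 11.063 µV/3.4641 = 3.19 µV.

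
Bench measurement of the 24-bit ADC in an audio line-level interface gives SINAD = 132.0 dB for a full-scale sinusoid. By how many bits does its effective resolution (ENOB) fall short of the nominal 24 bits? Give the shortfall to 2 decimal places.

2.37 bits

ENOB = (SINAD − 1.76)/6.02 = (132.0 − 1.76)/6.02 = 21.6346 bits.
24 − 21.6346 = 2.37 bits below nominal.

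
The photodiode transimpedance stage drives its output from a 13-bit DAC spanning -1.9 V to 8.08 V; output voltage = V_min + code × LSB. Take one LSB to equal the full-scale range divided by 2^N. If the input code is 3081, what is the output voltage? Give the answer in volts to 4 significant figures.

1.853 V

Range = 8.08 − (-1.9) = 9.98 V. LSB = 9.98 V / 2^13.
V_out = V_min + code × LSB = -1.9 V + 3081 × 9.98 V / 8192
      = -1.9 + 3.75346 = 1.85346 V.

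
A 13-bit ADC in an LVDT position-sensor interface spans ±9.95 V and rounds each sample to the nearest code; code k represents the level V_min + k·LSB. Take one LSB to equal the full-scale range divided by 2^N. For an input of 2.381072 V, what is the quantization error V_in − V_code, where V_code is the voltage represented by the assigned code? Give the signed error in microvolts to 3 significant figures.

The full-scale span is 9.95 − (-9.95) = 19.9 V. LSB = 19.9 V / 2^13 ≈ 2.429 mV.
Position in LSBs: (2.381072 − (-9.95)) × 8192/19.9 = 5076.1880; rounding gives k = 5076.
V_code = V_min + k × range/2^13 = -9.95 + 5076 × 19.9/8192 = 2.380615234 V.
e = 2.381072 − (2.380615234) = +457 µV.

+457 µV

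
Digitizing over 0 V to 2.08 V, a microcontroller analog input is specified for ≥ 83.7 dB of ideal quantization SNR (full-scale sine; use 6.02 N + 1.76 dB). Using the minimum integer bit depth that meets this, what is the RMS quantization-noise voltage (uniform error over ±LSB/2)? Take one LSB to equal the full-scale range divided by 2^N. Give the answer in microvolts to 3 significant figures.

36.6 µV

Span = 2.08 V.
Solving 6.02 N ≥ 83.7 − 1.76: N ≥ 13.611. Round up → N = 14.
LSB = 2.08 V ÷ 2^14 = 2.08/16384 V = 126.95 µV.
V_rms = LSB/√12 = 36.6 µV.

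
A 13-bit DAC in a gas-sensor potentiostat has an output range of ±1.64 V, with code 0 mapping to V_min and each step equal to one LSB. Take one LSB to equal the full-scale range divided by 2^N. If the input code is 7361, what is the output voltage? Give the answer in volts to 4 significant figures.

1.307 V

The full-scale span is 1.64 − (-1.64) = 3.28 V. LSB = 3.28 V / 2^13.
Output = V_min + (7361/8192) × range = -1.64 + 0.898560 × 3.28 V
      = -1.64 V + 2.94728 V = 1.30728 V.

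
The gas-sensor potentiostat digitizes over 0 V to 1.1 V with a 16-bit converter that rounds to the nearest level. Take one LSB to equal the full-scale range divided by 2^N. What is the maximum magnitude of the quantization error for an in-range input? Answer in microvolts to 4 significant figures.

8.392 µV

Full-scale range = 1.1 V.
LSB = 1.1 V ÷ 2^16 = 1.1/65536 V = 16.7847 µV.
A rounding quantizer has |error| ≤ LSB/2 = 8.392 µV.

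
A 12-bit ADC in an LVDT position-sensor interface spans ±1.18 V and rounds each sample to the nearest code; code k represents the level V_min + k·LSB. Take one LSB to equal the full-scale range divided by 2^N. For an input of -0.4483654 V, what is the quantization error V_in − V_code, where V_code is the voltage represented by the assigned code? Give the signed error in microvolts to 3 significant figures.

−104 µV

Range = 1.18 − (-1.18) = 2.36 V. LSB = 2.36 V / 2^12 ≈ 0.5762 mV.
(-0.4483654 − (-1.18)) / LSB = 0.7316346 × 4096/2.36 = 1269.8201. Nearest integer: k = 1270.
V_code = -1.18 + (1270/4096) × 2.36 = -0.4482617188 V.
Error = V_in − V_code = -0.4483654 − (-0.4482617188) = −104 µV.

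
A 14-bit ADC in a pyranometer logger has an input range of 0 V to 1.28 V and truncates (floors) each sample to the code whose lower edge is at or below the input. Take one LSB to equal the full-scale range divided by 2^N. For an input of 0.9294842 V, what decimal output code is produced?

Full-scale range = 1.28 V. LSB = 1.28 V / 2^14 ≈ 78.12 µV.
V_in − V_min = 0.9294842 − (0) = 0.9294842 V.
Divide by LSB: 0.9294842 × 16384/1.28 = 11897.3978.
Truncating gives code 11897.

11897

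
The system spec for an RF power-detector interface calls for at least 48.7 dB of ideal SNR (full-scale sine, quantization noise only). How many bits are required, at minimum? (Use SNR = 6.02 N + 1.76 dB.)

8 bits

N ≥ (48.7 − 1.76)/6.02 = 7.797 → N_min = 8.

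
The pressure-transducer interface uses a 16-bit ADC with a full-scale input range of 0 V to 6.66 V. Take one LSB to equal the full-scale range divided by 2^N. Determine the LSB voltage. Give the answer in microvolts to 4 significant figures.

101.6 µV

V_FS = 6.66 V.
Number of codes = 2^16 = 65536.
Step size = 6.66/65536 V = 101.6 µV.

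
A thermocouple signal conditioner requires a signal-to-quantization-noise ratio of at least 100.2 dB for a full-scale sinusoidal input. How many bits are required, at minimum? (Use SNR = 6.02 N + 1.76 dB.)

17 bits

6.02 N + 1.76 ≥ 100.2 gives N ≥ 16.352, so the minimum integer is 17.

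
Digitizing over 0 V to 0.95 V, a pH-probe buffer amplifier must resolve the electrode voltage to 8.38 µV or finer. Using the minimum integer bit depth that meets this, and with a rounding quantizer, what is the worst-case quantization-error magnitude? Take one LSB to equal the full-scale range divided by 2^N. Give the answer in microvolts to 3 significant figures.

3.62 µV

V_FS = 0.95 V.
0.95 V / 8.38 µV = 113400. Since 2^16 = 65536 and 2^17 = 131072, N = 17.
LSB = 0.95 V ÷ 2^17 = 0.95/131072 V = 7.2479 µV.
Max error for round-to-nearest is LSB/2 = 3.62 µV.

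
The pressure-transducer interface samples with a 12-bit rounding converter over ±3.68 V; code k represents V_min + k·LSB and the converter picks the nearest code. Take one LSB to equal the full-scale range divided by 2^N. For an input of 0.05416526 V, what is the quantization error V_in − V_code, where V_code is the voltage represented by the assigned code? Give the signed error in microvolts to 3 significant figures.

Span: 3.68 V − (-3.68 V) = 7.36 V. LSB = 7.36 V / 2^12 ≈ 1.797 mV.
(0.05416526 − (-3.68)) / LSB = 3.73416526 × 4096/7.36 = 2078.1441. Nearest integer: k = 2078.
V_code = -3.68 + (2078/4096) × 7.36 = 0.05390625000 V.
Error = V_in − V_code = 0.05416526 − (0.05390625000) = +259 µV.

+259 µV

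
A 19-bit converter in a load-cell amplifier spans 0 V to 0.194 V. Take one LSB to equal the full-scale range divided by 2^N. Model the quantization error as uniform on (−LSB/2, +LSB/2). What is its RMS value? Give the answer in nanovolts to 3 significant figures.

107 nV

Full-scale range = 0.194 V.
One LSB is 0.194 V / 524288 = 370.03 nV.
V_rms = LSB/√12 = 370.03 nV / √12 = 107 nV.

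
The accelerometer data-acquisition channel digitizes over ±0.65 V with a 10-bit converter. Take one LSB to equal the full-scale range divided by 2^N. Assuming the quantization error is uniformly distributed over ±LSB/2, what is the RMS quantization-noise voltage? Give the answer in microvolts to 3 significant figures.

Span: 0.65 V − (-0.65 V) = 1.3 V.
Step size = 1.3/1024 V = 1.2695 mV.
RMS of a uniform error over width LSB is LSB/√12 = 366 µV.

366 µV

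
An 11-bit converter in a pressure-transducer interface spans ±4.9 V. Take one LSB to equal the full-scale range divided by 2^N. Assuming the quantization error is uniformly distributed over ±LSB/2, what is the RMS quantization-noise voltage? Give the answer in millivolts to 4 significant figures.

The full-scale span is 4.9 − (-4.9) = 9.8 V.
LSB = 9.8 V / 2^11 = 4.78516 mV.
For a uniform distribution on [−LSB/2, +LSB/2], V_rms = LSB/√12 = 4.78516 mV/3.4641 = 1.381 mV.

1.381 mV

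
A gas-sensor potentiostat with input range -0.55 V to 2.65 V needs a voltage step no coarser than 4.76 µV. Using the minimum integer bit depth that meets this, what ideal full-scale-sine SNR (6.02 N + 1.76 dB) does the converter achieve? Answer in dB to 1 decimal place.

122.2 dB

Full-scale range = 2.65 V − (-0.55 V) = 3.2 V.
Need 2^N ≥ 3.2 V / 4.76 µV = 672300 → N_min = 20.
SNR = 6.02 × 20 + 1.76 = 122.16 dB.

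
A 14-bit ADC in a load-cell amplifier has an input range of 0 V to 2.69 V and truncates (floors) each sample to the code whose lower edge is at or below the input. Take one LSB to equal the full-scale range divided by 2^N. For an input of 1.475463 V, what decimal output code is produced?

Full-scale range = 2.69 V. LSB = 2.69 V / 2^14 ≈ 164.2 µV.
code = ⌊(V_in − V_min)/LSB⌋ = ⌊(V_in − V_min) × 2^14 / range⌋
     = ⌊(1.475463 − (0)) × 16384 / 2.69⌋ = ⌊1.475463 × 16384/2.69⌋
     = ⌊8986.612⌋ = 8986.

8986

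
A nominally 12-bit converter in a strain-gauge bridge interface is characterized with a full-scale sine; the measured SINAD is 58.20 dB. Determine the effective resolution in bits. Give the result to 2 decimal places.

9.38 bits

ENOB = (SINAD − 1.76) / 6.02 = (58.20 − 1.76) / 6.02 = 56.44 / 6.02 = 9.3754.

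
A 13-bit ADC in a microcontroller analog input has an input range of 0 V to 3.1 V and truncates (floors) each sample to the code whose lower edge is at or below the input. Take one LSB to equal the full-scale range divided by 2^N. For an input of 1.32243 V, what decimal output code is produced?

V_FS = 3.1 V. LSB = 3.1 V / 2^13 ≈ 378.4 µV.
(V_in − V_min) × 2^13/range = (1.32243 − (0)) × 8192/3.1 = 3494.628.
Floor → code = 3494.

3494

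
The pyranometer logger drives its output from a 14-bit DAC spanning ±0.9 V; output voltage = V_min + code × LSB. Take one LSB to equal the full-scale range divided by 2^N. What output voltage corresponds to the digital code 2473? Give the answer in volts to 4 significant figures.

The full-scale span is 0.9 − (-0.9) = 1.8 V. LSB = 1.8 V / 2^14.
Output = V_min + (2473/16384) × range = -0.9 + 0.150940 × 1.8 V
      = -0.9 + 0.271692 = -0.628308 V.

-0.6283 V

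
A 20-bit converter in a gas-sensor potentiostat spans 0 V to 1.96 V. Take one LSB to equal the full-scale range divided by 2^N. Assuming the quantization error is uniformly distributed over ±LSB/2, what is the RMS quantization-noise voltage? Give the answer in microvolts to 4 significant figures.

Range is 1.96 V.
One LSB is 1.96 V / 1048576 = 1.86920 µV.
V_rms = LSB/√12 = 1.86920 µV / √12 = 0.5396 µV.

0.5396 µV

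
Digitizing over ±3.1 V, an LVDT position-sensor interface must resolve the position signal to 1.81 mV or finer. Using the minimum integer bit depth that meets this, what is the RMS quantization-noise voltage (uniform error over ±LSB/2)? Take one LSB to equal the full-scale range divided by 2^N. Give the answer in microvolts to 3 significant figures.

437 µV

Span: 3.1 V − (-3.1 V) = 6.2 V.
Levels needed ≥ 6.2/1.81 mV = 3425. 2^12 = 4096 suffices, so N_min = 12.
LSB = 6.2 V / 2^12 = 1.5137 mV.
V_rms = LSB/√12 = 437 µV.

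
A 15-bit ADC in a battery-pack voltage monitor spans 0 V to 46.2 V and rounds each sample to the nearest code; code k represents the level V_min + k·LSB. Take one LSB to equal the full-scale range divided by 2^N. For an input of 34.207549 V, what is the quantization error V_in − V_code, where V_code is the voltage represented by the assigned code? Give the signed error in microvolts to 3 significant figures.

V_FS = 46.2 V. LSB = 46.2 V / 2^15 ≈ 1.410 mV.
Position in LSBs: (34.207549 − (0)) × 32768/46.2 = 24262.1854; rounding gives k = 24262.
Reconstructed level: 0 + 24262 × 46.2/32768 V = 34.207287598 V.
V_in − V_code = 34.207549 − (34.207287598) = +261 µV.

+261 µV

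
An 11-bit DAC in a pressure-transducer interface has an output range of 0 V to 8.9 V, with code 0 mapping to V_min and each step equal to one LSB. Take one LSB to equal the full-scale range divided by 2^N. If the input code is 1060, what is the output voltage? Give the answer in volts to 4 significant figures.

V_FS = 8.9 V. LSB = 8.9 V / 2^11.
V_out = 0 + 1060 × (8.9/2048) V
      = 0 V + 4.60645 V = 4.60645 V.

4.606 V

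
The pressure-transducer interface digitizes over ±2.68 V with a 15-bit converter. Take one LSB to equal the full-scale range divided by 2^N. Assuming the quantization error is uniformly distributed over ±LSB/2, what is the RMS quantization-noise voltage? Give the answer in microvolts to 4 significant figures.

The full-scale span is 2.68 − (-2.68) = 5.36 V.
LSB = 5.36 V ÷ 2^15 = 5.36/32768 V = 163.574 µV.
RMS of a uniform error over width LSB is LSB/√12 = 47.22 µV.

47.22 µV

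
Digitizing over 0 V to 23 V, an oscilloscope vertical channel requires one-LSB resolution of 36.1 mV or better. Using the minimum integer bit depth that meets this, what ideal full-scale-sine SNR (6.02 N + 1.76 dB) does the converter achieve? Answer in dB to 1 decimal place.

Full-scale range = 23 V.
23 V / 36.1 mV = 637.1. Since 2^9 = 512 and 2^10 = 1024, N = 10.
SNR = 6.02 × 10 + 1.76 = 61.96 dB.

62.0 dB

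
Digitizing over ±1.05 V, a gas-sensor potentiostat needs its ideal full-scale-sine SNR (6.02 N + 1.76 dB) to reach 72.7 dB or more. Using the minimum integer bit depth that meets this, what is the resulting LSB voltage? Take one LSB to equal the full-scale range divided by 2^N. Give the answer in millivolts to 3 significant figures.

0.513 mV

The full-scale span is 1.05 − (-1.05) = 2.1 V.
Required N = ⌈(72.7 − 1.76)/6.02⌉ = ⌈11.784⌉ = 12.
LSB = 2.1 V / 2^12 = 0.513 mV.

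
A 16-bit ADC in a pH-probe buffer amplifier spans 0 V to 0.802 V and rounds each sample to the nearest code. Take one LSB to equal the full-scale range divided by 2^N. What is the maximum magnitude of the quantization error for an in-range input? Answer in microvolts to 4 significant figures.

6.119 µV

Range is 0.802 V.
One LSB is 0.802 V / 65536 = 12.2375 µV.
|e|_max = LSB/2 = 6.119 µV.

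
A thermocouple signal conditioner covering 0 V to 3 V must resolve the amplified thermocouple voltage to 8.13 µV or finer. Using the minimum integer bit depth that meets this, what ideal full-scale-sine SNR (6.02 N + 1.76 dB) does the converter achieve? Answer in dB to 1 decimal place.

116.1 dB

Range is 3 V.
Required number of levels: 3/8.13 µV = 369000; smallest N with 2^N ≥ that is 19.
6.02(19) + 1.76 = 116.14 dB.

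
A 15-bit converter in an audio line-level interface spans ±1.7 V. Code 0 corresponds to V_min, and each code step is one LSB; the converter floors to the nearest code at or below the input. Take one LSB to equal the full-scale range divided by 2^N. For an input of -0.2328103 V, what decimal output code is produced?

Range = 1.7 − (-1.7) = 3.4 V. LSB = 3.4 V / 2^15 ≈ 103.8 µV.
V_in − V_min = -0.2328103 − (-1.7) = 1.4671897 V.
Divide by LSB: 1.4671897 × 32768/3.4 = 14140.2565.
Truncating gives code 14140.

14140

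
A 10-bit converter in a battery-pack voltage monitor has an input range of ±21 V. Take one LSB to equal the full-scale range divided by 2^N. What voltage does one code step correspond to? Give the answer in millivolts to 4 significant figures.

The full-scale span is 21 − (-21) = 42 V.
2^10 = 1024 levels.
One LSB is 42 V / 1024 = 41.02 mV.

41.02 mV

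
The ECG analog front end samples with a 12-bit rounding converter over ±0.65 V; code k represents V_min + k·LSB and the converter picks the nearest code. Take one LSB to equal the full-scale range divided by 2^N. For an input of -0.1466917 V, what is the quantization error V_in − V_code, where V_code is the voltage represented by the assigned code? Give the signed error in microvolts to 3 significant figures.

The full-scale span is 0.65 − (-0.65) = 1.3 V. LSB = 1.3 V / 2^12 ≈ 317.4 µV.
Position in LSBs: (-0.1466917 − (-0.65)) × 4096/1.3 = 1585.8083; rounding gives k = 1586.
Reconstructed level: -0.65 + 1586 × 1.3/4096 V = -0.1466308594 V.
e = -0.1466917 − (-0.1466308594) = −60.8 µV.

−60.8 µV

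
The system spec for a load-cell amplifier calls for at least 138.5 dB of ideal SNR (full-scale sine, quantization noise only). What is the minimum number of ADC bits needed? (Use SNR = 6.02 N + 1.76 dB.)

23 bits

6.02 N + 1.76 ≥ 138.5 gives N ≥ 22.714, so the minimum integer is 23.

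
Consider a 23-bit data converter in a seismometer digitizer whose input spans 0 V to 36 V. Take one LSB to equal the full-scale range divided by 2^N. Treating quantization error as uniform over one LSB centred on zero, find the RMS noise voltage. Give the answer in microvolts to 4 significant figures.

1.239 µV

Full-scale range = 36 V.
Step size = 36/8388608 V = 4.29153 µV.
RMS of a uniform error over width LSB is LSB/√12 = 1.239 µV.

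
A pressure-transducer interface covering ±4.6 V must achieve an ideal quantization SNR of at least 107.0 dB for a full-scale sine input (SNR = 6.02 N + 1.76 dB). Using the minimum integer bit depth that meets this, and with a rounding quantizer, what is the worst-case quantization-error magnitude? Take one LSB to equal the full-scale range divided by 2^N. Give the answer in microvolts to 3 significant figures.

17.5 µV

Full-scale range = 4.6 V − (-4.6 V) = 9.2 V.
Required N = ⌈(107.0 − 1.76)/6.02⌉ = ⌈17.482⌉ = 18.
LSB = 9.2 V ÷ 2^18 = 9.2/262144 V = 35.095 µV.
Half an LSB is 17.5 µV.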